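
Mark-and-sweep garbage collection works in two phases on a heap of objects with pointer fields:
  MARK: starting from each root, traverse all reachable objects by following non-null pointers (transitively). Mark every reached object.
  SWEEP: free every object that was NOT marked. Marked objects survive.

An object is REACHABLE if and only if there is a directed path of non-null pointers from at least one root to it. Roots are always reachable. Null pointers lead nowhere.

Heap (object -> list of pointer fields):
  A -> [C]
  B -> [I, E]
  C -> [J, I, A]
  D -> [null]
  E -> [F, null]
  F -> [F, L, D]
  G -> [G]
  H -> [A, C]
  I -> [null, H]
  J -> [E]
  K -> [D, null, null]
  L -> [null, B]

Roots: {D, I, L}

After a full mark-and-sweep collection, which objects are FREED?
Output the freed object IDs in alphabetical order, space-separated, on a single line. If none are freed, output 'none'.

Roots: D I L
Mark D: refs=null, marked=D
Mark I: refs=null H, marked=D I
Mark L: refs=null B, marked=D I L
Mark H: refs=A C, marked=D H I L
Mark B: refs=I E, marked=B D H I L
Mark A: refs=C, marked=A B D H I L
Mark C: refs=J I A, marked=A B C D H I L
Mark E: refs=F null, marked=A B C D E H I L
Mark J: refs=E, marked=A B C D E H I J L
Mark F: refs=F L D, marked=A B C D E F H I J L
Unmarked (collected): G K

Answer: G K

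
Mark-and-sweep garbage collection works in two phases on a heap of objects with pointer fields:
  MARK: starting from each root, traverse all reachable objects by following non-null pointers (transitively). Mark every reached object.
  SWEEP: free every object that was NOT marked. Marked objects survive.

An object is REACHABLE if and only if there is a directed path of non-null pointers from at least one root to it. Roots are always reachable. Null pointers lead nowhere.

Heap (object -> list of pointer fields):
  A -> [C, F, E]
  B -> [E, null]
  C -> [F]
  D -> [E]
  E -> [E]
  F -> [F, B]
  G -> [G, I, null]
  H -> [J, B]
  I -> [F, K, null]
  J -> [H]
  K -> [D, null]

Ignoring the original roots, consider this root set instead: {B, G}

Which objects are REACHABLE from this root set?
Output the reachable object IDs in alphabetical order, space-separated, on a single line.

Answer: B D E F G I K

Derivation:
Roots: B G
Mark B: refs=E null, marked=B
Mark G: refs=G I null, marked=B G
Mark E: refs=E, marked=B E G
Mark I: refs=F K null, marked=B E G I
Mark F: refs=F B, marked=B E F G I
Mark K: refs=D null, marked=B E F G I K
Mark D: refs=E, marked=B D E F G I K
Unmarked (collected): A C H J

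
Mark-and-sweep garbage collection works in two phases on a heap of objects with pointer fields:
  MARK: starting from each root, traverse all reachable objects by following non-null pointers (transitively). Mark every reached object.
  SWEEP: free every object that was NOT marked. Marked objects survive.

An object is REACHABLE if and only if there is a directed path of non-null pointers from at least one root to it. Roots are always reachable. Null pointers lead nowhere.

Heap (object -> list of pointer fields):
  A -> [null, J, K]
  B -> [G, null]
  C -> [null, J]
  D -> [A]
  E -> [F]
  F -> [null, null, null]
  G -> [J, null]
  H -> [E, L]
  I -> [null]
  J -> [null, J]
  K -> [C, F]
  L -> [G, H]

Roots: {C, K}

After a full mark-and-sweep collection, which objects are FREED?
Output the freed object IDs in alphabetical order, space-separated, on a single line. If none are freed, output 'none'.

Roots: C K
Mark C: refs=null J, marked=C
Mark K: refs=C F, marked=C K
Mark J: refs=null J, marked=C J K
Mark F: refs=null null null, marked=C F J K
Unmarked (collected): A B D E G H I L

Answer: A B D E G H I L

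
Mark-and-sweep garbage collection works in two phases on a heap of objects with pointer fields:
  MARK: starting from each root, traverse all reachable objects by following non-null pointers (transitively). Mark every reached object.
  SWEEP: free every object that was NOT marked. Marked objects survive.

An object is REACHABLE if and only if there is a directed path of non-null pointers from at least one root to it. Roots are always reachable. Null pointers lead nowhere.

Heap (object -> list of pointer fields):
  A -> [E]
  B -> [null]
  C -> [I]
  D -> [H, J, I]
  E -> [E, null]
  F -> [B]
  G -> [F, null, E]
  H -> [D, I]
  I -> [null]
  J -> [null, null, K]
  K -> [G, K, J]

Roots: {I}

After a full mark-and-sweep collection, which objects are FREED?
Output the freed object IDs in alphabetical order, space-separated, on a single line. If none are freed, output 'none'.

Answer: A B C D E F G H J K

Derivation:
Roots: I
Mark I: refs=null, marked=I
Unmarked (collected): A B C D E F G H J K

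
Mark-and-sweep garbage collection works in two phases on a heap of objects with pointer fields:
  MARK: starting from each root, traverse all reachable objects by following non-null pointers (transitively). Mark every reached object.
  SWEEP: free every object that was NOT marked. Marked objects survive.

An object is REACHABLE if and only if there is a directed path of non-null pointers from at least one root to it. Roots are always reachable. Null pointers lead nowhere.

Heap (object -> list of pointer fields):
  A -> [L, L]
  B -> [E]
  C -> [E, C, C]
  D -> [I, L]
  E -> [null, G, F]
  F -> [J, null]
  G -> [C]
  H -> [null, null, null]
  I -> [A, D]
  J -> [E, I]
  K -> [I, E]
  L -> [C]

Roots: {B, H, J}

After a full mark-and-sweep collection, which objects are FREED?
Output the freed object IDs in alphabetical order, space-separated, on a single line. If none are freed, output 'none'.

Answer: K

Derivation:
Roots: B H J
Mark B: refs=E, marked=B
Mark H: refs=null null null, marked=B H
Mark J: refs=E I, marked=B H J
Mark E: refs=null G F, marked=B E H J
Mark I: refs=A D, marked=B E H I J
Mark G: refs=C, marked=B E G H I J
Mark F: refs=J null, marked=B E F G H I J
Mark A: refs=L L, marked=A B E F G H I J
Mark D: refs=I L, marked=A B D E F G H I J
Mark C: refs=E C C, marked=A B C D E F G H I J
Mark L: refs=C, marked=A B C D E F G H I J L
Unmarked (collected): K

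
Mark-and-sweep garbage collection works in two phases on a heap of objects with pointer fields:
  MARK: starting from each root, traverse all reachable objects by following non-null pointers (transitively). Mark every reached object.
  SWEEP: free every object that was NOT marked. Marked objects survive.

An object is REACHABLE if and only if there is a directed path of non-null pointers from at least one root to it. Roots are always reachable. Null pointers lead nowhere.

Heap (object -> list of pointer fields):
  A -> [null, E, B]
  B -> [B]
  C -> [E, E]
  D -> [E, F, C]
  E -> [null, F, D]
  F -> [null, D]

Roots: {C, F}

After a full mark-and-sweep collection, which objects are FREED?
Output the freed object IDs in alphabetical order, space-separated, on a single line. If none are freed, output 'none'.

Answer: A B

Derivation:
Roots: C F
Mark C: refs=E E, marked=C
Mark F: refs=null D, marked=C F
Mark E: refs=null F D, marked=C E F
Mark D: refs=E F C, marked=C D E F
Unmarked (collected): A B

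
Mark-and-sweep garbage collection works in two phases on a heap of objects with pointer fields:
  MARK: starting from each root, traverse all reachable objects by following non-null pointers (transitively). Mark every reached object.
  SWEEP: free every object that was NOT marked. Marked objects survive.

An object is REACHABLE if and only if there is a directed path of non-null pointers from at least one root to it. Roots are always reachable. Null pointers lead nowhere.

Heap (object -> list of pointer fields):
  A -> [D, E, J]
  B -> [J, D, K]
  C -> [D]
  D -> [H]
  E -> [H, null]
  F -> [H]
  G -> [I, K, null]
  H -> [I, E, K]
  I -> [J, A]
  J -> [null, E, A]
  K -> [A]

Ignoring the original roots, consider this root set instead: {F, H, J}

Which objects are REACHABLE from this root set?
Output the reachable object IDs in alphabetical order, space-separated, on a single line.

Answer: A D E F H I J K

Derivation:
Roots: F H J
Mark F: refs=H, marked=F
Mark H: refs=I E K, marked=F H
Mark J: refs=null E A, marked=F H J
Mark I: refs=J A, marked=F H I J
Mark E: refs=H null, marked=E F H I J
Mark K: refs=A, marked=E F H I J K
Mark A: refs=D E J, marked=A E F H I J K
Mark D: refs=H, marked=A D E F H I J K
Unmarked (collected): B C G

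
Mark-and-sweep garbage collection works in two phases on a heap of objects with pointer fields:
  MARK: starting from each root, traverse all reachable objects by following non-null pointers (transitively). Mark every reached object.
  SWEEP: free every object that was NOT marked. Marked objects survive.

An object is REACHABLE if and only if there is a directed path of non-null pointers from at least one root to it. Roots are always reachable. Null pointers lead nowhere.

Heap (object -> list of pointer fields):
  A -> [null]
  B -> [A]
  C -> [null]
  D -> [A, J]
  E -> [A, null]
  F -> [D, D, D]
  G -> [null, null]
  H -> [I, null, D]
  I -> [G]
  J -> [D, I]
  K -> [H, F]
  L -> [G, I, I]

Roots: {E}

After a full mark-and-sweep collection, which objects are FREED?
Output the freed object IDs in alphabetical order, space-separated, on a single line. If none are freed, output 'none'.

Roots: E
Mark E: refs=A null, marked=E
Mark A: refs=null, marked=A E
Unmarked (collected): B C D F G H I J K L

Answer: B C D F G H I J K L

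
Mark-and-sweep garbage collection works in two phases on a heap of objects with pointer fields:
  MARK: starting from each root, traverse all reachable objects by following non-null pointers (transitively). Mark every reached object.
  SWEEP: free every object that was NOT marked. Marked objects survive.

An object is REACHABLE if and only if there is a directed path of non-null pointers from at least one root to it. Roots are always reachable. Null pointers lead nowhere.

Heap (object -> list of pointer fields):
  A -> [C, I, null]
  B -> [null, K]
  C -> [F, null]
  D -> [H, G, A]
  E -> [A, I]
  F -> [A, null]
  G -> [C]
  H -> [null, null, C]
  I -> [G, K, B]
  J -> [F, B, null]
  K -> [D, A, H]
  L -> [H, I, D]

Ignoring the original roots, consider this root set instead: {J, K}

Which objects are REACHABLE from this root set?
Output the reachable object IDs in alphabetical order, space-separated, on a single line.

Roots: J K
Mark J: refs=F B null, marked=J
Mark K: refs=D A H, marked=J K
Mark F: refs=A null, marked=F J K
Mark B: refs=null K, marked=B F J K
Mark D: refs=H G A, marked=B D F J K
Mark A: refs=C I null, marked=A B D F J K
Mark H: refs=null null C, marked=A B D F H J K
Mark G: refs=C, marked=A B D F G H J K
Mark C: refs=F null, marked=A B C D F G H J K
Mark I: refs=G K B, marked=A B C D F G H I J K
Unmarked (collected): E L

Answer: A B C D F G H I J K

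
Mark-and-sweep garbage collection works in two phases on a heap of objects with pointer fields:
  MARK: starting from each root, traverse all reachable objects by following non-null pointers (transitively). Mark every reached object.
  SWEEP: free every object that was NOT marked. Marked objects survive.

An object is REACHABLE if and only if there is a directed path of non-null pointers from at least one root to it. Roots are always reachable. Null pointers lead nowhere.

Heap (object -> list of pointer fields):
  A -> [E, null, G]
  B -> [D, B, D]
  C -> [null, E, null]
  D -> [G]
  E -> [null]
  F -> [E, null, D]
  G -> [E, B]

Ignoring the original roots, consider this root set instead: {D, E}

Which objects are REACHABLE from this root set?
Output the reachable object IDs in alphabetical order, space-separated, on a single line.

Answer: B D E G

Derivation:
Roots: D E
Mark D: refs=G, marked=D
Mark E: refs=null, marked=D E
Mark G: refs=E B, marked=D E G
Mark B: refs=D B D, marked=B D E G
Unmarked (collected): A C F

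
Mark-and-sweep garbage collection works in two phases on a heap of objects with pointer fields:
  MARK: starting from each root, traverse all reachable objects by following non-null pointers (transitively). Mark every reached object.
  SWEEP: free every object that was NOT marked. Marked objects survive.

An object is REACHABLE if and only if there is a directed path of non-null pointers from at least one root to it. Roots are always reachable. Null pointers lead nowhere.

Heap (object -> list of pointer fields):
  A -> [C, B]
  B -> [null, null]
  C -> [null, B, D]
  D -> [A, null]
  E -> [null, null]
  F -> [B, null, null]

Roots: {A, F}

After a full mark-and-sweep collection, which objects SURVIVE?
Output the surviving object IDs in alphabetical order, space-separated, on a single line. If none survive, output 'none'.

Answer: A B C D F

Derivation:
Roots: A F
Mark A: refs=C B, marked=A
Mark F: refs=B null null, marked=A F
Mark C: refs=null B D, marked=A C F
Mark B: refs=null null, marked=A B C F
Mark D: refs=A null, marked=A B C D F
Unmarked (collected): E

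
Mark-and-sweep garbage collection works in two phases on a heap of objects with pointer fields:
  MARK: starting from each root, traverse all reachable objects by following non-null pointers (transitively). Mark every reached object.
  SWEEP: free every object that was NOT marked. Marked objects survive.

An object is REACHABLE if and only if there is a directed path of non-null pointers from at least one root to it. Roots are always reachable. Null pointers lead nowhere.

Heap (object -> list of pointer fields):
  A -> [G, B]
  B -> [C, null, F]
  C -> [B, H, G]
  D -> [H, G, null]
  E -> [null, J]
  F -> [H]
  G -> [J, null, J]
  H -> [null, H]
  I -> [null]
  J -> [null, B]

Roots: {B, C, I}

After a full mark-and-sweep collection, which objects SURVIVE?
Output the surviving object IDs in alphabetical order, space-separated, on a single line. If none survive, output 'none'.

Roots: B C I
Mark B: refs=C null F, marked=B
Mark C: refs=B H G, marked=B C
Mark I: refs=null, marked=B C I
Mark F: refs=H, marked=B C F I
Mark H: refs=null H, marked=B C F H I
Mark G: refs=J null J, marked=B C F G H I
Mark J: refs=null B, marked=B C F G H I J
Unmarked (collected): A D E

Answer: B C F G H I J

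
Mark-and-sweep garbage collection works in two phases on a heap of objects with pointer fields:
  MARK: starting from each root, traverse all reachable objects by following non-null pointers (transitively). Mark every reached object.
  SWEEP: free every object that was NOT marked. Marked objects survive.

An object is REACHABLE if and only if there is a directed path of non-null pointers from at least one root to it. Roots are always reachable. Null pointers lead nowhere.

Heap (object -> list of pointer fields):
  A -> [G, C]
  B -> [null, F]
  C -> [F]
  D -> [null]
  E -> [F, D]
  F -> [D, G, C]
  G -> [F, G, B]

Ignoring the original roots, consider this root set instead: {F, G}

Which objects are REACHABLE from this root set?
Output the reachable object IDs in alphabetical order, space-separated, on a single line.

Roots: F G
Mark F: refs=D G C, marked=F
Mark G: refs=F G B, marked=F G
Mark D: refs=null, marked=D F G
Mark C: refs=F, marked=C D F G
Mark B: refs=null F, marked=B C D F G
Unmarked (collected): A E

Answer: B C D F G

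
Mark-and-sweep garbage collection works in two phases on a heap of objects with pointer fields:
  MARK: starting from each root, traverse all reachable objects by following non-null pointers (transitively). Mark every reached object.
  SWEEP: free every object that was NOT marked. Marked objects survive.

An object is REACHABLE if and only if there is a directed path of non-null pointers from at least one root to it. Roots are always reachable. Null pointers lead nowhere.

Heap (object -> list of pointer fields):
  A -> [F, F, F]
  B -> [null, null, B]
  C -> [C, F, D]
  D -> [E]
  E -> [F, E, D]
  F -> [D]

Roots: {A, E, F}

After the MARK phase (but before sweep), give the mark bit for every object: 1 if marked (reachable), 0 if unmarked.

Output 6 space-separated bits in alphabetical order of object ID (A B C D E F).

Answer: 1 0 0 1 1 1

Derivation:
Roots: A E F
Mark A: refs=F F F, marked=A
Mark E: refs=F E D, marked=A E
Mark F: refs=D, marked=A E F
Mark D: refs=E, marked=A D E F
Unmarked (collected): B C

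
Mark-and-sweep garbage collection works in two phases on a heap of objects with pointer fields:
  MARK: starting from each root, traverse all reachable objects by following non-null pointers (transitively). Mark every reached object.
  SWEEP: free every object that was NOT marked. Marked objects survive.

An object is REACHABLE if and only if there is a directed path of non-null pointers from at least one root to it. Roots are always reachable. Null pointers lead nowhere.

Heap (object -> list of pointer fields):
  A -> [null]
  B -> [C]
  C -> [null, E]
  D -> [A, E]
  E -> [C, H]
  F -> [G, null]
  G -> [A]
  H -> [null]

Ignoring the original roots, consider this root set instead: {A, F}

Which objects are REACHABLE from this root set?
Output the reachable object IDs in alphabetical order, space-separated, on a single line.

Roots: A F
Mark A: refs=null, marked=A
Mark F: refs=G null, marked=A F
Mark G: refs=A, marked=A F G
Unmarked (collected): B C D E H

Answer: A F G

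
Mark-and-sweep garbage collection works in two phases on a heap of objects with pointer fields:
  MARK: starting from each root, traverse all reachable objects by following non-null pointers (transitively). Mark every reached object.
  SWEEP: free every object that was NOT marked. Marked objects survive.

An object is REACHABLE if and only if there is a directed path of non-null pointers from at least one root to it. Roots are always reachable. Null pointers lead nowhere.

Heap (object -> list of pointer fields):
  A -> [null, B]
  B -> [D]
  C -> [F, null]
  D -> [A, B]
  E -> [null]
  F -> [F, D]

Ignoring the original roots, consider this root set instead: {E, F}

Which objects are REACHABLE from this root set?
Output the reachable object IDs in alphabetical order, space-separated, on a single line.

Roots: E F
Mark E: refs=null, marked=E
Mark F: refs=F D, marked=E F
Mark D: refs=A B, marked=D E F
Mark A: refs=null B, marked=A D E F
Mark B: refs=D, marked=A B D E F
Unmarked (collected): C

Answer: A B D E F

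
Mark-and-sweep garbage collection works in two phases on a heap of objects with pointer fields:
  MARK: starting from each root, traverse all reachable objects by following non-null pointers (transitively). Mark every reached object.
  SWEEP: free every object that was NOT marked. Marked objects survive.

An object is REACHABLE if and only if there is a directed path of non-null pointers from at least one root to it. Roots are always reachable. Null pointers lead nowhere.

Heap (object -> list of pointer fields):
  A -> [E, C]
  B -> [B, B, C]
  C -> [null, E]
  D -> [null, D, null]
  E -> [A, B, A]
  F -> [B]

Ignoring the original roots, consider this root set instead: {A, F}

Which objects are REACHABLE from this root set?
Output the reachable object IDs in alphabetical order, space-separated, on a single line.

Answer: A B C E F

Derivation:
Roots: A F
Mark A: refs=E C, marked=A
Mark F: refs=B, marked=A F
Mark E: refs=A B A, marked=A E F
Mark C: refs=null E, marked=A C E F
Mark B: refs=B B C, marked=A B C E F
Unmarked (collected): D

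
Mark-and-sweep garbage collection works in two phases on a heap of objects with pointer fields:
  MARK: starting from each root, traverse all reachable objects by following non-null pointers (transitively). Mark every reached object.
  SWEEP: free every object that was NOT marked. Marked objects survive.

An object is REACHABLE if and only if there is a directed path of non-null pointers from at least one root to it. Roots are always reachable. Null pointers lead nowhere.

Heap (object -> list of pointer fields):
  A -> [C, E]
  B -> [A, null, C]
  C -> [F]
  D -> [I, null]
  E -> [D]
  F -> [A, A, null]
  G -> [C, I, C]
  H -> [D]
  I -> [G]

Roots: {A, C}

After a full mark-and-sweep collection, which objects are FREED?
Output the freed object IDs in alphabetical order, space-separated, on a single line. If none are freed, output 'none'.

Roots: A C
Mark A: refs=C E, marked=A
Mark C: refs=F, marked=A C
Mark E: refs=D, marked=A C E
Mark F: refs=A A null, marked=A C E F
Mark D: refs=I null, marked=A C D E F
Mark I: refs=G, marked=A C D E F I
Mark G: refs=C I C, marked=A C D E F G I
Unmarked (collected): B H

Answer: B H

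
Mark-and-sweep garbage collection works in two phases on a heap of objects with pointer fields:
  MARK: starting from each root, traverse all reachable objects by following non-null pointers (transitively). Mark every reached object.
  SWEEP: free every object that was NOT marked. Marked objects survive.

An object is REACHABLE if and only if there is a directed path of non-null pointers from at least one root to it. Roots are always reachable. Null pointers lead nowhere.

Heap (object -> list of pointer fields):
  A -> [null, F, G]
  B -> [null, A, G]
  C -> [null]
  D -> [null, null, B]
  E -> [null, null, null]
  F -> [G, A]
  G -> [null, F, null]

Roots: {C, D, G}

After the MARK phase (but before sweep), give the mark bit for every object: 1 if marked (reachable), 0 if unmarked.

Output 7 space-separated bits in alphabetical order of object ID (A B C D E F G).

Answer: 1 1 1 1 0 1 1

Derivation:
Roots: C D G
Mark C: refs=null, marked=C
Mark D: refs=null null B, marked=C D
Mark G: refs=null F null, marked=C D G
Mark B: refs=null A G, marked=B C D G
Mark F: refs=G A, marked=B C D F G
Mark A: refs=null F G, marked=A B C D F G
Unmarked (collected): E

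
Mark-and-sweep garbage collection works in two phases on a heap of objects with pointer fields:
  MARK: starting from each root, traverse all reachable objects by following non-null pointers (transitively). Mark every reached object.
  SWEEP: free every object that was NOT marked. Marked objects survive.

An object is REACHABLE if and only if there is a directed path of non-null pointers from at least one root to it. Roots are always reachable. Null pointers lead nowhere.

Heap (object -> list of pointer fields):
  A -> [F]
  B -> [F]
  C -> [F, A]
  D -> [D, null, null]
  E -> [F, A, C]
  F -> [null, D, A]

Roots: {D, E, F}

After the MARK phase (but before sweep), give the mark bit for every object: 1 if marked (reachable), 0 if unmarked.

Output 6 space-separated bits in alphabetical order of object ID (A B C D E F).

Answer: 1 0 1 1 1 1

Derivation:
Roots: D E F
Mark D: refs=D null null, marked=D
Mark E: refs=F A C, marked=D E
Mark F: refs=null D A, marked=D E F
Mark A: refs=F, marked=A D E F
Mark C: refs=F A, marked=A C D E F
Unmarked (collected): B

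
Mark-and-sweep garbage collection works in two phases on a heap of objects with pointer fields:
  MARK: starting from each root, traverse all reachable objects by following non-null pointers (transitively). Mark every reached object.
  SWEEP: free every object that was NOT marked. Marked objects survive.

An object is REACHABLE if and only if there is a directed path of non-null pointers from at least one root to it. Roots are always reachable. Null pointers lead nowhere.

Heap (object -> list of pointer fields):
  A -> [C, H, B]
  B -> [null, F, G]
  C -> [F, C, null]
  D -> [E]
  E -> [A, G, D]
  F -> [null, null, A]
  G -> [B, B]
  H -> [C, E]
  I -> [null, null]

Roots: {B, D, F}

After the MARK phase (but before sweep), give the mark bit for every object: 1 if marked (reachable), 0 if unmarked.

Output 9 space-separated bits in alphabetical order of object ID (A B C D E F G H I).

Answer: 1 1 1 1 1 1 1 1 0

Derivation:
Roots: B D F
Mark B: refs=null F G, marked=B
Mark D: refs=E, marked=B D
Mark F: refs=null null A, marked=B D F
Mark G: refs=B B, marked=B D F G
Mark E: refs=A G D, marked=B D E F G
Mark A: refs=C H B, marked=A B D E F G
Mark C: refs=F C null, marked=A B C D E F G
Mark H: refs=C E, marked=A B C D E F G H
Unmarked (collected): I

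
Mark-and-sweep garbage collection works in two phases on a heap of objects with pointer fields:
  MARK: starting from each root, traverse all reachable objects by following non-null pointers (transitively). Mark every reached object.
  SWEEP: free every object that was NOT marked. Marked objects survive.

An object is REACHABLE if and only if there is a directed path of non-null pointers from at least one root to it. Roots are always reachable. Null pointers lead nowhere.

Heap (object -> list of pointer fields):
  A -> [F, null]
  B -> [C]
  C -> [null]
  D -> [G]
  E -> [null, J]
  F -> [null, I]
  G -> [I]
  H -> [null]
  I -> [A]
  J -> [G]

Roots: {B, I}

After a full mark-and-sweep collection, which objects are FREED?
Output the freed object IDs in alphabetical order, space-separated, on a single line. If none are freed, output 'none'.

Roots: B I
Mark B: refs=C, marked=B
Mark I: refs=A, marked=B I
Mark C: refs=null, marked=B C I
Mark A: refs=F null, marked=A B C I
Mark F: refs=null I, marked=A B C F I
Unmarked (collected): D E G H J

Answer: D E G H J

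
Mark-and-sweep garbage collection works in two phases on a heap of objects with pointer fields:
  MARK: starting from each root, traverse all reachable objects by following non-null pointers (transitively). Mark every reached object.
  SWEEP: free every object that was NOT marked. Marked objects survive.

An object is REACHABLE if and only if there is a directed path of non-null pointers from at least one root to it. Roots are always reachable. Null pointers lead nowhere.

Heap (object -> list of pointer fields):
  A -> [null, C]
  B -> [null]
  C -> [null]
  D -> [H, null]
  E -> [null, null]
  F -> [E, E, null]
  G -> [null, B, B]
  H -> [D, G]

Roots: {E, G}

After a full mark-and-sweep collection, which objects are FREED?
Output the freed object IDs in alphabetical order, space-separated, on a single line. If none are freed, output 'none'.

Answer: A C D F H

Derivation:
Roots: E G
Mark E: refs=null null, marked=E
Mark G: refs=null B B, marked=E G
Mark B: refs=null, marked=B E G
Unmarked (collected): A C D F H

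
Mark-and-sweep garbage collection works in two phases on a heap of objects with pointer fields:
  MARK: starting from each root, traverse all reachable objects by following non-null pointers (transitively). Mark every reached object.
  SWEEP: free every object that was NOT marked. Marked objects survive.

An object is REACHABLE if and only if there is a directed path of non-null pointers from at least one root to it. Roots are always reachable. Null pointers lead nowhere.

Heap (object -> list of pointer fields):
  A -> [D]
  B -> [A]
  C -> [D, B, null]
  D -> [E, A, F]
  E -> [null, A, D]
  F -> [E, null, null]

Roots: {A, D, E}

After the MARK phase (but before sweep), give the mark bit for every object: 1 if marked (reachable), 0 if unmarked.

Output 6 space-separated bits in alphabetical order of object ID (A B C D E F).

Roots: A D E
Mark A: refs=D, marked=A
Mark D: refs=E A F, marked=A D
Mark E: refs=null A D, marked=A D E
Mark F: refs=E null null, marked=A D E F
Unmarked (collected): B C

Answer: 1 0 0 1 1 1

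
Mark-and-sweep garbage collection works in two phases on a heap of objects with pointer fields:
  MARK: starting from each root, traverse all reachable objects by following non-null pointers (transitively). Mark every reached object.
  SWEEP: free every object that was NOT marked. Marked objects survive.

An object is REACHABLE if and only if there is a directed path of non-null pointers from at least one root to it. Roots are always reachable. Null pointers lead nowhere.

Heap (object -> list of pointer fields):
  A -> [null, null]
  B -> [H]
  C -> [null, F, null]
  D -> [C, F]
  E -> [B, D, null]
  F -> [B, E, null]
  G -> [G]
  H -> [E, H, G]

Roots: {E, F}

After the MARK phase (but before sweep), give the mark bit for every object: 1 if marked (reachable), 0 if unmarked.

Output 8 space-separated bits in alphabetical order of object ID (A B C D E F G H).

Roots: E F
Mark E: refs=B D null, marked=E
Mark F: refs=B E null, marked=E F
Mark B: refs=H, marked=B E F
Mark D: refs=C F, marked=B D E F
Mark H: refs=E H G, marked=B D E F H
Mark C: refs=null F null, marked=B C D E F H
Mark G: refs=G, marked=B C D E F G H
Unmarked (collected): A

Answer: 0 1 1 1 1 1 1 1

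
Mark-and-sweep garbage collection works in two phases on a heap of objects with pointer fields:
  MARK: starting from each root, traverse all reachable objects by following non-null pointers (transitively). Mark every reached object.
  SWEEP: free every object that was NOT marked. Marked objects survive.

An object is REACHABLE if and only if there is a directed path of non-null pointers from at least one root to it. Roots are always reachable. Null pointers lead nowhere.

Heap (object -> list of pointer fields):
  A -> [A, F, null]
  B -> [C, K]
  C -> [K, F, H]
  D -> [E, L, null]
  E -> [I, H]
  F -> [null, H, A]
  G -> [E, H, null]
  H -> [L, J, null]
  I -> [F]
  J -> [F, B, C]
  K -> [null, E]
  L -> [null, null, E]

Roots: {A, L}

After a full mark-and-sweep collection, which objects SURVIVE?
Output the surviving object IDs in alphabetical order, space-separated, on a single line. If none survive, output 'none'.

Roots: A L
Mark A: refs=A F null, marked=A
Mark L: refs=null null E, marked=A L
Mark F: refs=null H A, marked=A F L
Mark E: refs=I H, marked=A E F L
Mark H: refs=L J null, marked=A E F H L
Mark I: refs=F, marked=A E F H I L
Mark J: refs=F B C, marked=A E F H I J L
Mark B: refs=C K, marked=A B E F H I J L
Mark C: refs=K F H, marked=A B C E F H I J L
Mark K: refs=null E, marked=A B C E F H I J K L
Unmarked (collected): D G

Answer: A B C E F H I J K L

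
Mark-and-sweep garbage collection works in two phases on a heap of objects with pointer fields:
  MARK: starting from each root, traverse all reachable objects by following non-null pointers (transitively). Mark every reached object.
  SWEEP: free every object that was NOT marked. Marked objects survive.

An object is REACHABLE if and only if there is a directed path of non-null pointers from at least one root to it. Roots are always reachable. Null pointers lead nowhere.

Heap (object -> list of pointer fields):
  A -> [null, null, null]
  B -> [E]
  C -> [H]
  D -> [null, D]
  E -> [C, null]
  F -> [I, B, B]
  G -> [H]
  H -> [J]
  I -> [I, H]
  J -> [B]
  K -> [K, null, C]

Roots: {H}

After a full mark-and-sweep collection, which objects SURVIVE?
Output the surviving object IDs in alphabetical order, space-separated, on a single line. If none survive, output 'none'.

Answer: B C E H J

Derivation:
Roots: H
Mark H: refs=J, marked=H
Mark J: refs=B, marked=H J
Mark B: refs=E, marked=B H J
Mark E: refs=C null, marked=B E H J
Mark C: refs=H, marked=B C E H J
Unmarked (collected): A D F G I K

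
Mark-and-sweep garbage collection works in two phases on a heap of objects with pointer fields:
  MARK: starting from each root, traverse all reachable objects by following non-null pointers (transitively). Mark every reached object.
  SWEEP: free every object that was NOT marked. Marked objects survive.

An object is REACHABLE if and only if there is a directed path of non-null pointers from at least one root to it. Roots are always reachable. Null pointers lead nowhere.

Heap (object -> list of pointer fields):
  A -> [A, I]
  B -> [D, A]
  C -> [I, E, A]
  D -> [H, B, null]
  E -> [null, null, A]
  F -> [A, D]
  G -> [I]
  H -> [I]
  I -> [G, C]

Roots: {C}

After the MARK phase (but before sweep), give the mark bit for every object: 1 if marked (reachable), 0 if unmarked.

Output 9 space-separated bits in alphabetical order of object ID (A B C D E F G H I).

Answer: 1 0 1 0 1 0 1 0 1

Derivation:
Roots: C
Mark C: refs=I E A, marked=C
Mark I: refs=G C, marked=C I
Mark E: refs=null null A, marked=C E I
Mark A: refs=A I, marked=A C E I
Mark G: refs=I, marked=A C E G I
Unmarked (collected): B D F H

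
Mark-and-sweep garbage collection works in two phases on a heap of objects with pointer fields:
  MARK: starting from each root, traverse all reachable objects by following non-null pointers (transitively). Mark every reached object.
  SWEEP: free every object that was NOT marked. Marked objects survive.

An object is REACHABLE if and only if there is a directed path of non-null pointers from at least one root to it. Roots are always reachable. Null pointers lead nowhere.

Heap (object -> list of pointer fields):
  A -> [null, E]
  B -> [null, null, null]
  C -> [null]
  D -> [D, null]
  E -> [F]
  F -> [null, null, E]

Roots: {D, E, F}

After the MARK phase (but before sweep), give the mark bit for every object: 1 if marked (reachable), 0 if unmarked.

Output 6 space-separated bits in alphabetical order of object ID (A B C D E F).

Answer: 0 0 0 1 1 1

Derivation:
Roots: D E F
Mark D: refs=D null, marked=D
Mark E: refs=F, marked=D E
Mark F: refs=null null E, marked=D E F
Unmarked (collected): A B C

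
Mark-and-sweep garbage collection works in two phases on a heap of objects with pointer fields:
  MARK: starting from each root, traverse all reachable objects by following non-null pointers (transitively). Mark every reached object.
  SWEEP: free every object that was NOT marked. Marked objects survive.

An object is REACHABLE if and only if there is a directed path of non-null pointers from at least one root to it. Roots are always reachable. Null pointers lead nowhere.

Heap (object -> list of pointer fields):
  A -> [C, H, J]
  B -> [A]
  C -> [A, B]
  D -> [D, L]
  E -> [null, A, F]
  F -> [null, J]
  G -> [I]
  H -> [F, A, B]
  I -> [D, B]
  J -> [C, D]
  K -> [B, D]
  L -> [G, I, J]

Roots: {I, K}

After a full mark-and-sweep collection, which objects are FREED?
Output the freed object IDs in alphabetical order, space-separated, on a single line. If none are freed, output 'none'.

Answer: E

Derivation:
Roots: I K
Mark I: refs=D B, marked=I
Mark K: refs=B D, marked=I K
Mark D: refs=D L, marked=D I K
Mark B: refs=A, marked=B D I K
Mark L: refs=G I J, marked=B D I K L
Mark A: refs=C H J, marked=A B D I K L
Mark G: refs=I, marked=A B D G I K L
Mark J: refs=C D, marked=A B D G I J K L
Mark C: refs=A B, marked=A B C D G I J K L
Mark H: refs=F A B, marked=A B C D G H I J K L
Mark F: refs=null J, marked=A B C D F G H I J K L
Unmarked (collected): E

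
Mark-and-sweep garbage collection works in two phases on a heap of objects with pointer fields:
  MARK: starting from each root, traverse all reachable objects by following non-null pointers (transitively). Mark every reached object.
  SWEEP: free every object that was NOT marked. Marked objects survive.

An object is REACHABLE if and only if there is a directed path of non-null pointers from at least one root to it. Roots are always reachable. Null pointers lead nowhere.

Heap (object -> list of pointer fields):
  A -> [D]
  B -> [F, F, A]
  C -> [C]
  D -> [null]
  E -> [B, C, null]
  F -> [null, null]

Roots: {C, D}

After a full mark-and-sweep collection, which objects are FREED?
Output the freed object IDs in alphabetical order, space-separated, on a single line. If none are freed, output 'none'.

Roots: C D
Mark C: refs=C, marked=C
Mark D: refs=null, marked=C D
Unmarked (collected): A B E F

Answer: A B E F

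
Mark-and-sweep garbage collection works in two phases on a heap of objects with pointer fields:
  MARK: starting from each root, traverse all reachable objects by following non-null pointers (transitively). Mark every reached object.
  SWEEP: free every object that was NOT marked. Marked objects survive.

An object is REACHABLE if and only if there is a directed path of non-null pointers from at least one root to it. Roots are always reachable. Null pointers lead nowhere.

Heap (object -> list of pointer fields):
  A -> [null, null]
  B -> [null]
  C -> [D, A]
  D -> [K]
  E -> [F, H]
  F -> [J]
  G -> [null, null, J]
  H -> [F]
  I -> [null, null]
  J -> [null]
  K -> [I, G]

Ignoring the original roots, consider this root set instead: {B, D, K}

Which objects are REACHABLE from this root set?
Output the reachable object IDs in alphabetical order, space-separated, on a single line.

Answer: B D G I J K

Derivation:
Roots: B D K
Mark B: refs=null, marked=B
Mark D: refs=K, marked=B D
Mark K: refs=I G, marked=B D K
Mark I: refs=null null, marked=B D I K
Mark G: refs=null null J, marked=B D G I K
Mark J: refs=null, marked=B D G I J K
Unmarked (collected): A C E F H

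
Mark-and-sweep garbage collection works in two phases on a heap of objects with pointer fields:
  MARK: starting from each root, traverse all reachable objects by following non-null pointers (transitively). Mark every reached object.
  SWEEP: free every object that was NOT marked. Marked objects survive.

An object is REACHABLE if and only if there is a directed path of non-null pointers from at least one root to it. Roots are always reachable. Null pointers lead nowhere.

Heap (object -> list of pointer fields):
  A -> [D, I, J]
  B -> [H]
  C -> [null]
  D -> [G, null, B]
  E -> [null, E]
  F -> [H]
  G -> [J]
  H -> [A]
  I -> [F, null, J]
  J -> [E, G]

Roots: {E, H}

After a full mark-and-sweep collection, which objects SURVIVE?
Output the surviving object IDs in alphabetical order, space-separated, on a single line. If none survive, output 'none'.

Answer: A B D E F G H I J

Derivation:
Roots: E H
Mark E: refs=null E, marked=E
Mark H: refs=A, marked=E H
Mark A: refs=D I J, marked=A E H
Mark D: refs=G null B, marked=A D E H
Mark I: refs=F null J, marked=A D E H I
Mark J: refs=E G, marked=A D E H I J
Mark G: refs=J, marked=A D E G H I J
Mark B: refs=H, marked=A B D E G H I J
Mark F: refs=H, marked=A B D E F G H I J
Unmarked (collected): C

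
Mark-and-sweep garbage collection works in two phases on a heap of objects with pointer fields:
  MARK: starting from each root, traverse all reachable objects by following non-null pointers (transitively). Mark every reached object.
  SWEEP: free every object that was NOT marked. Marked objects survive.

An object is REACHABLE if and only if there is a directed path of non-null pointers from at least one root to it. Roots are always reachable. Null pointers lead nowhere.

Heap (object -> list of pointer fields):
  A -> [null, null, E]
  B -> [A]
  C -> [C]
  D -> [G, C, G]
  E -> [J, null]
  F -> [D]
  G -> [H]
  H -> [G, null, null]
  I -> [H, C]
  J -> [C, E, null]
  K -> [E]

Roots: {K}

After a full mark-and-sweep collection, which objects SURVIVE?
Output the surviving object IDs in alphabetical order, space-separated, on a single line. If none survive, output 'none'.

Roots: K
Mark K: refs=E, marked=K
Mark E: refs=J null, marked=E K
Mark J: refs=C E null, marked=E J K
Mark C: refs=C, marked=C E J K
Unmarked (collected): A B D F G H I

Answer: C E J K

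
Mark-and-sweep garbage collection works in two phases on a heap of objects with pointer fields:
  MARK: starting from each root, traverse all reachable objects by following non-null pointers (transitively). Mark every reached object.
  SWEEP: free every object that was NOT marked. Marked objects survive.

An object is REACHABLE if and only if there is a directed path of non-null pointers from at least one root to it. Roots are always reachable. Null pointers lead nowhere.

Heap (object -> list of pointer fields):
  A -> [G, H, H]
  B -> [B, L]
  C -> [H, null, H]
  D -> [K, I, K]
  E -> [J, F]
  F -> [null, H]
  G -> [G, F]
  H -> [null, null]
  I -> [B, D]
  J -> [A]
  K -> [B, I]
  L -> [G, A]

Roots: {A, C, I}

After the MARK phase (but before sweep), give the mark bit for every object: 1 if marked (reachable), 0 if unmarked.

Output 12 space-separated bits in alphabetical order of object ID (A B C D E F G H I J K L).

Answer: 1 1 1 1 0 1 1 1 1 0 1 1

Derivation:
Roots: A C I
Mark A: refs=G H H, marked=A
Mark C: refs=H null H, marked=A C
Mark I: refs=B D, marked=A C I
Mark G: refs=G F, marked=A C G I
Mark H: refs=null null, marked=A C G H I
Mark B: refs=B L, marked=A B C G H I
Mark D: refs=K I K, marked=A B C D G H I
Mark F: refs=null H, marked=A B C D F G H I
Mark L: refs=G A, marked=A B C D F G H I L
Mark K: refs=B I, marked=A B C D F G H I K L
Unmarked (collected): E J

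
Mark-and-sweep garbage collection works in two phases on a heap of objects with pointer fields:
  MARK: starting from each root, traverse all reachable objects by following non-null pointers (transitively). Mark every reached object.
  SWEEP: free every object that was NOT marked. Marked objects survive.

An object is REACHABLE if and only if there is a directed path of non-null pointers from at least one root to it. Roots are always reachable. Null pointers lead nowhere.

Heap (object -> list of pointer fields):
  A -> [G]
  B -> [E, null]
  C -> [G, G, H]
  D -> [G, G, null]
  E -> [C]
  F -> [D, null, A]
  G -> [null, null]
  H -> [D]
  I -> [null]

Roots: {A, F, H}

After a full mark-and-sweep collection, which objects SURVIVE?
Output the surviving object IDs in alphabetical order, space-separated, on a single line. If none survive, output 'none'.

Roots: A F H
Mark A: refs=G, marked=A
Mark F: refs=D null A, marked=A F
Mark H: refs=D, marked=A F H
Mark G: refs=null null, marked=A F G H
Mark D: refs=G G null, marked=A D F G H
Unmarked (collected): B C E I

Answer: A D F G H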